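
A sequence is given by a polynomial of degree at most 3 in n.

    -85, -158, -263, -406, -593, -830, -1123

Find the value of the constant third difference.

-6

Δ: -73, -105, -143, -187, -237, -293
Δ²: -32, -38, -44, -50, -56
Δ³: -6, -6, -6, -6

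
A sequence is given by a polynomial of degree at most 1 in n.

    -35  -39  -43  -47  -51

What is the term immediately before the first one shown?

First differences: -4, -4, -4, -4
The first differences are constant at -4.
Work back: -35 + 4 = -31

-31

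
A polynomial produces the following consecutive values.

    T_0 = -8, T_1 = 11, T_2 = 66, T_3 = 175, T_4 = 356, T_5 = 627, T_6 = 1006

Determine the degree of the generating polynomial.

Δ: 19, 55, 109, 181, 271, 379
Δ²: 36, 54, 72, 90, 108
Δ³: 18, 18, 18, 18
The third differences are constant, so the polynomial has degree 3.

3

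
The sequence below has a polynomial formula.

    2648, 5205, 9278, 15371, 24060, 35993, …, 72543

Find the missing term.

Using the first 6 terms:
First differences: 2557, 4073, 6093, 8689, 11933
Second differences: 1516, 2020, 2596, 3244
Third differences: 504, 576, 648
Fourth differences: 72, 72
Constant fourth difference = 72.
Extend forward: 648 + 72 = 720;  3244 + 720 = 3964;  11933 + 3964 = 15897;  35993 + 15897 = 51890

51890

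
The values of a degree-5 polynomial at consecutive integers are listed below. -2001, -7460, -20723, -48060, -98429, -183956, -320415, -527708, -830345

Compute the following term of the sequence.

-1257924

First differences: -5459, -13263, -27337, -50369, -85527, -136459, -207293, -302637
Second differences: -7804, -14074, -23032, -35158, -50932, -70834, -95344
Third differences: -6270, -8958, -12126, -15774, -19902, -24510
Fourth differences: -2688, -3168, -3648, -4128, -4608
Fifth differences: -480, -480, -480, -480
The fifth differences are constant (-480).
-4608 − 480 = -5088;  -24510 − 5088 = -29598;  -95344 − 29598 = -124942;  -302637 − 124942 = -427579;  -830345 − 427579 = -1257924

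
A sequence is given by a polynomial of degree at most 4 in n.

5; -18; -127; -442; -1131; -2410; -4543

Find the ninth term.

-23  -109  -315  -689  -1279  -2133
-86  -206  -374  -590  -854
-120  -168  -216  -264
-48  -48  -48
Constant fourth difference = -48, so extend:
-264 − 48 = -312;  -854 − 312 = -1166;  -2133 − 1166 = -3299;  -4543 − 3299 = -7842
-312 − 48 = -360;  -1166 − 360 = -1526;  -3299 − 1526 = -4825;  -7842 − 4825 = -12667

-12667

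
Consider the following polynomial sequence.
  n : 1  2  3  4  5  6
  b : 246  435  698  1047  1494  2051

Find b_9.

D1: 189, 263, 349, 447, 557
D2: 74, 86, 98, 110
D3: 12, 12, 12
The third differences are constant (12).
110 + 12 = 122;  557 + 122 = 679;  2051 + 679 = 2730
122 + 12 = 134;  679 + 134 = 813;  2730 + 813 = 3543
134 + 12 = 146;  813 + 146 = 959;  3543 + 959 = 4502

4502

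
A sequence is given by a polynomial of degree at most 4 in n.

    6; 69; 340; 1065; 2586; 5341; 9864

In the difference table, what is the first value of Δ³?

246

First differences: 63, 271, 725, 1521, 2755, 4523
Second differences: 208, 454, 796, 1234, 1768
Third differences: 246, 342, 438, 534
Fourth differences: 96, 96, 96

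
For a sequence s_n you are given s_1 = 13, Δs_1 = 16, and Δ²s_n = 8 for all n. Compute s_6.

Build the table forward from the leading diagonal:
D2: 8  8  8  8  8  8
D1: 16  24  32  40  48  56
s: 13  29  53  85  125  173

173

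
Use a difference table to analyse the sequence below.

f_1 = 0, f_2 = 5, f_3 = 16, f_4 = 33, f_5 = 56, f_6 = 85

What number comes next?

120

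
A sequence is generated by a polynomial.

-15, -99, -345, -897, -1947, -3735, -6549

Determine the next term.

-10725

D1: -84, -246, -552, -1050, -1788, -2814
D2: -162, -306, -498, -738, -1026
D3: -144, -192, -240, -288
D4: -48, -48, -48
The fourth differences are constant (-48).
-288 − 48 = -336;  -1026 − 336 = -1362;  -2814 − 1362 = -4176;  -6549 − 4176 = -10725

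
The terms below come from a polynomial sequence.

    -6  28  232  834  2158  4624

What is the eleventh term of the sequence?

34  204  602  1324  2466
170  398  722  1142
228  324  420
96  96
Fourth differences constant at 96.
420 + 96 = 516;  1142 + 516 = 1658;  2466 + 1658 = 4124;  4624 + 4124 = 8748
516 + 96 = 612;  1658 + 612 = 2270;  4124 + 2270 = 6394;  8748 + 6394 = 15142
612 + 96 = 708;  2270 + 708 = 2978;  6394 + 2978 = 9372;  15142 + 9372 = 24514
708 + 96 = 804;  2978 + 804 = 3782;  9372 + 3782 = 13154;  24514 + 13154 = 37668
804 + 96 = 900;  3782 + 900 = 4682;  13154 + 4682 = 17836;  37668 + 17836 = 55504

55504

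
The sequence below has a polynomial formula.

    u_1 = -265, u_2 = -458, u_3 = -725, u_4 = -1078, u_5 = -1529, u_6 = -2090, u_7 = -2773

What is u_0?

D1: -193  -267  -353  -451  -561  -683
D2: -74  -86  -98  -110  -122
D3: -12  -12  -12  -12
The third differences are constant at -12.
Work back: -74 + 12 = -62;  -193 + 62 = -131;  -265 + 131 = -134

-134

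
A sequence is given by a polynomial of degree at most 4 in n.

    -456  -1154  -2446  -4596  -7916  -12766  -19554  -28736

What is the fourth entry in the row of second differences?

-1530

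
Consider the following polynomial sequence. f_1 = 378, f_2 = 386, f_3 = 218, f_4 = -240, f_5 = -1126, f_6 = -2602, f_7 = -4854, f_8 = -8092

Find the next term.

-12550

8, -168, -458, -886, -1476, -2252, -3238
-176, -290, -428, -590, -776, -986
-114, -138, -162, -186, -210
-24, -24, -24, -24
The fourth differences are constant (-24).
-210 − 24 = -234;  -986 − 234 = -1220;  -3238 − 1220 = -4458;  -8092 − 4458 = -12550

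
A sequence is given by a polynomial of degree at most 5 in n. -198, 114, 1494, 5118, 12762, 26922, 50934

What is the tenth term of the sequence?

First differences: 312, 1380, 3624, 7644, 14160, 24012
Second differences: 1068, 2244, 4020, 6516, 9852
Third differences: 1176, 1776, 2496, 3336
Fourth differences: 600, 720, 840
Fifth differences: 120, 120
Fifth differences constant at 120.
840 + 120 = 960;  3336 + 960 = 4296;  9852 + 4296 = 14148;  24012 + 14148 = 38160;  50934 + 38160 = 89094
960 + 120 = 1080;  4296 + 1080 = 5376;  14148 + 5376 = 19524;  38160 + 19524 = 57684;  89094 + 57684 = 146778
1080 + 120 = 1200;  5376 + 1200 = 6576;  19524 + 6576 = 26100;  57684 + 26100 = 83784;  146778 + 83784 = 230562

230562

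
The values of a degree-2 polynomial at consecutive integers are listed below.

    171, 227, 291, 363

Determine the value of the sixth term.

531

56 , 64 , 72
8 , 8
Constant second difference = 8, so extend:
72 + 8 = 80;  363 + 80 = 443
80 + 8 = 88;  443 + 88 = 531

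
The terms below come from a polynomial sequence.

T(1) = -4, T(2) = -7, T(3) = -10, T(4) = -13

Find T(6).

-3, -3, -3
The first differences are constant (-3).
-13 − 3 = -16
-16 − 3 = -19

-19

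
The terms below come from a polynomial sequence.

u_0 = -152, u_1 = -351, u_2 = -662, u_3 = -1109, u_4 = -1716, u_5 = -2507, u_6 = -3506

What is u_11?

First differences: -199  -311  -447  -607  -791  -999
Second differences: -112  -136  -160  -184  -208
Third differences: -24  -24  -24  -24
The third differences are constant (-24).
-208 − 24 = -232;  -999 − 232 = -1231;  -3506 − 1231 = -4737
-232 − 24 = -256;  -1231 − 256 = -1487;  -4737 − 1487 = -6224
-256 − 24 = -280;  -1487 − 280 = -1767;  -6224 − 1767 = -7991
-280 − 24 = -304;  -1767 − 304 = -2071;  -7991 − 2071 = -10062
-304 − 24 = -328;  -2071 − 328 = -2399;  -10062 − 2399 = -12461

-12461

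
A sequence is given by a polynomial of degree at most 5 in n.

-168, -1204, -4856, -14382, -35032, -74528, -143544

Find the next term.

First differences: -1036  -3652  -9526  -20650  -39496  -69016
Second differences: -2616  -5874  -11124  -18846  -29520
Third differences: -3258  -5250  -7722  -10674
Fourth differences: -1992  -2472  -2952
Fifth differences: -480  -480
Constant fifth difference = -480, so extend:
-2952 − 480 = -3432;  -10674 − 3432 = -14106;  -29520 − 14106 = -43626;  -69016 − 43626 = -112642;  -143544 − 112642 = -256186

-256186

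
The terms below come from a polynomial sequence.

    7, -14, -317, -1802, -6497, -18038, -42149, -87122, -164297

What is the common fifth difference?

First differences: -21, -303, -1485, -4695, -11541, -24111, -44973, -77175
Second differences: -282, -1182, -3210, -6846, -12570, -20862, -32202
Third differences: -900, -2028, -3636, -5724, -8292, -11340
Fourth differences: -1128, -1608, -2088, -2568, -3048
Fifth differences: -480, -480, -480, -480

-480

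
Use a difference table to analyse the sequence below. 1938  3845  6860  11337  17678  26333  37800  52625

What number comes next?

71402

D1: 1907 , 3015 , 4477 , 6341 , 8655 , 11467 , 14825
D2: 1108 , 1462 , 1864 , 2314 , 2812 , 3358
D3: 354 , 402 , 450 , 498 , 546
D4: 48 , 48 , 48 , 48
Fourth differences constant at 48.
546 + 48 = 594;  3358 + 594 = 3952;  14825 + 3952 = 18777;  52625 + 18777 = 71402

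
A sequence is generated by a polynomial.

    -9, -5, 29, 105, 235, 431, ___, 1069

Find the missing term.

Using the first 6 terms:
4, 34, 76, 130, 196
30, 42, 54, 66
12, 12, 12
Constant third difference = 12.
Extend forward: 66 + 12 = 78;  196 + 78 = 274;  431 + 274 = 705

705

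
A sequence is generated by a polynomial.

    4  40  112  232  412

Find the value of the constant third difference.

12

Δ: 36, 72, 120, 180
Δ²: 36, 48, 60
Δ³: 12, 12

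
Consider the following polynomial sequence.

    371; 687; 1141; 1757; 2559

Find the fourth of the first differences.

802

D1: 316, 454, 616, 802
D2: 138, 162, 186
D3: 24, 24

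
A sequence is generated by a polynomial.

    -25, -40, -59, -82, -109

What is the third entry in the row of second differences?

First differences: -15, -19, -23, -27
Second differences: -4, -4, -4

-4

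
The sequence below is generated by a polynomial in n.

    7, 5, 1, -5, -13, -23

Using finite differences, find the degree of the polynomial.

2

First differences: -2, -4, -6, -8, -10
Second differences: -2, -2, -2, -2
The second differences are constant, so the polynomial has degree 2.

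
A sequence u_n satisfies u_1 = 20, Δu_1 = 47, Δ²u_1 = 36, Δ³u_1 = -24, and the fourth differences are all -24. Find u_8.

Build the table forward from the leading diagonal:
D4: -24  -24  -24  -24  -24  -24  -24  -24
D3: -24  -48  -72  -96  -120  -144  -168  -192
D2: 36  12  -36  -108  -204  -324  -468  -636
D1: 47  83  95  59  -49  -253  -577  -1045
u: 20  67  150  245  304  255  2  -575

-575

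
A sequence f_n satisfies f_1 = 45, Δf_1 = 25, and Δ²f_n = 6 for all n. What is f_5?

181

Build the table forward from the leading diagonal:
D2: 6  6  6  6  6
D1: 25  31  37  43  49
f: 45  70  101  138  181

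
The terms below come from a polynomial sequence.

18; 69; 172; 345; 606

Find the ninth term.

2890

D1: 51  103  173  261
D2: 52  70  88
D3: 18  18
Constant third difference = 18, so extend:
88 + 18 = 106;  261 + 106 = 367;  606 + 367 = 973
106 + 18 = 124;  367 + 124 = 491;  973 + 491 = 1464
124 + 18 = 142;  491 + 142 = 633;  1464 + 633 = 2097
142 + 18 = 160;  633 + 160 = 793;  2097 + 793 = 2890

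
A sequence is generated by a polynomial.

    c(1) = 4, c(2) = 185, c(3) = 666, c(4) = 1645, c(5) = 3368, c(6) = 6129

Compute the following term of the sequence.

D1: 181, 481, 979, 1723, 2761
D2: 300, 498, 744, 1038
D3: 198, 246, 294
D4: 48, 48
Fourth differences constant at 48.
294 + 48 = 342;  1038 + 342 = 1380;  2761 + 1380 = 4141;  6129 + 4141 = 10270

10270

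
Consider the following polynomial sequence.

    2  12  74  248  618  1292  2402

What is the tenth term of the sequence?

10028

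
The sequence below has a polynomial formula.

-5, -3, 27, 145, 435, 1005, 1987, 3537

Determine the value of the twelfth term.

First differences: 2  30  118  290  570  982  1550
Second differences: 28  88  172  280  412  568
Third differences: 60  84  108  132  156
Fourth differences: 24  24  24  24
Fourth differences constant at 24.
156 + 24 = 180;  568 + 180 = 748;  1550 + 748 = 2298;  3537 + 2298 = 5835
180 + 24 = 204;  748 + 204 = 952;  2298 + 952 = 3250;  5835 + 3250 = 9085
204 + 24 = 228;  952 + 228 = 1180;  3250 + 1180 = 4430;  9085 + 4430 = 13515
228 + 24 = 252;  1180 + 252 = 1432;  4430 + 1432 = 5862;  13515 + 5862 = 19377

19377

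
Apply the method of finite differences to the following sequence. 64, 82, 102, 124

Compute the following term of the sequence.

18  20  22
2  2
Second differences constant at 2.
22 + 2 = 24;  124 + 24 = 148

148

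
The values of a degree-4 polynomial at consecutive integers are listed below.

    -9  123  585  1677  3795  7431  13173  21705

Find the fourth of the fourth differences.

First differences: 132, 462, 1092, 2118, 3636, 5742, 8532
Second differences: 330, 630, 1026, 1518, 2106, 2790
Third differences: 300, 396, 492, 588, 684
Fourth differences: 96, 96, 96, 96

96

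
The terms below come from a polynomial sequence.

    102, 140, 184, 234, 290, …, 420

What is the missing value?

352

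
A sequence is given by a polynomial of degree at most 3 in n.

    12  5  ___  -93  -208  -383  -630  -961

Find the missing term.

Using the last 5 terms:
-115  -175  -247  -331
-60  -72  -84
-12  -12
Constant third difference = -12.
Extend backward: -60 + 12 = -48;  -115 + 48 = -67;  -93 + 67 = -26

-26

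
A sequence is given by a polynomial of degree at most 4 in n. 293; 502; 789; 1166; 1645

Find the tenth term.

5990

First differences: 209, 287, 377, 479
Second differences: 78, 90, 102
Third differences: 12, 12
The third differences are constant (12).
102 + 12 = 114;  479 + 114 = 593;  1645 + 593 = 2238
114 + 12 = 126;  593 + 126 = 719;  2238 + 719 = 2957
126 + 12 = 138;  719 + 138 = 857;  2957 + 857 = 3814
138 + 12 = 150;  857 + 150 = 1007;  3814 + 1007 = 4821
150 + 12 = 162;  1007 + 162 = 1169;  4821 + 1169 = 5990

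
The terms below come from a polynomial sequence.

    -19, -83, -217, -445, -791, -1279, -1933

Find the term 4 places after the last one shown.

-6689

-64 , -134 , -228 , -346 , -488 , -654
-70 , -94 , -118 , -142 , -166
-24 , -24 , -24 , -24
Constant third difference = -24, so extend:
-166 − 24 = -190;  -654 − 190 = -844;  -1933 − 844 = -2777
-190 − 24 = -214;  -844 − 214 = -1058;  -2777 − 1058 = -3835
-214 − 24 = -238;  -1058 − 238 = -1296;  -3835 − 1296 = -5131
-238 − 24 = -262;  -1296 − 262 = -1558;  -5131 − 1558 = -6689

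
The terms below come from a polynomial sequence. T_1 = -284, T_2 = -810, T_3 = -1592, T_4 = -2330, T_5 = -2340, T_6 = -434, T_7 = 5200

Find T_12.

211510

-526, -782, -738, -10, 1906, 5634
-256, 44, 728, 1916, 3728
300, 684, 1188, 1812
384, 504, 624
120, 120
Fifth differences constant at 120.
624 + 120 = 744;  1812 + 744 = 2556;  3728 + 2556 = 6284;  5634 + 6284 = 11918;  5200 + 11918 = 17118
744 + 120 = 864;  2556 + 864 = 3420;  6284 + 3420 = 9704;  11918 + 9704 = 21622;  17118 + 21622 = 38740
864 + 120 = 984;  3420 + 984 = 4404;  9704 + 4404 = 14108;  21622 + 14108 = 35730;  38740 + 35730 = 74470
984 + 120 = 1104;  4404 + 1104 = 5508;  14108 + 5508 = 19616;  35730 + 19616 = 55346;  74470 + 55346 = 129816
1104 + 120 = 1224;  5508 + 1224 = 6732;  19616 + 6732 = 26348;  55346 + 26348 = 81694;  129816 + 81694 = 211510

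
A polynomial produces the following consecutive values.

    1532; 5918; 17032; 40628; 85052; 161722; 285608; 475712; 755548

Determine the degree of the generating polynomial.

5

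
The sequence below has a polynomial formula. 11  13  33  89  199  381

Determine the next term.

Δ: 2, 20, 56, 110, 182
Δ²: 18, 36, 54, 72
Δ³: 18, 18, 18
The third differences are constant (18).
72 + 18 = 90;  182 + 90 = 272;  381 + 272 = 653

653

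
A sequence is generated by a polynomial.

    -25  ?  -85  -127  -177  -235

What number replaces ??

Using the last 4 terms:
-42  -50  -58
-8  -8
Constant second difference = -8.
Extend backward: -42 + 8 = -34;  -85 + 34 = -51

-51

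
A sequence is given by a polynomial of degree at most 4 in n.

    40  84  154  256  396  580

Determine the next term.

First differences: 44, 70, 102, 140, 184
Second differences: 26, 32, 38, 44
Third differences: 6, 6, 6
The third differences are constant (6).
44 + 6 = 50;  184 + 50 = 234;  580 + 234 = 814

814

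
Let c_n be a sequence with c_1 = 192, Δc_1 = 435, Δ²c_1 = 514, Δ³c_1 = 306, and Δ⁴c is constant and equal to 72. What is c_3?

1576

Build the table forward from the leading diagonal:
D4: 72, 72, 72
D3: 306, 378, 450
D2: 514, 820, 1198
D1: 435, 949, 1769
c: 192, 627, 1576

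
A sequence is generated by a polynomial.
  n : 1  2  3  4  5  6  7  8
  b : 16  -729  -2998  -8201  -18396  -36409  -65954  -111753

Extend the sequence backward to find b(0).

119

First differences: -745  -2269  -5203  -10195  -18013  -29545  -45799
Second differences: -1524  -2934  -4992  -7818  -11532  -16254
Third differences: -1410  -2058  -2826  -3714  -4722
Fourth differences: -648  -768  -888  -1008
Fifth differences: -120  -120  -120
The fifth differences are constant at -120.
Work back: -648 + 120 = -528;  -1410 + 528 = -882;  -1524 + 882 = -642;  -745 + 642 = -103;  16 + 103 = 119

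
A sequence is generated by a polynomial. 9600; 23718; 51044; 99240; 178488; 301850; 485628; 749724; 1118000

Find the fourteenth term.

First differences: 14118  27326  48196  79248  123362  183778  264096  368276
Second differences: 13208  20870  31052  44114  60416  80318  104180
Third differences: 7662  10182  13062  16302  19902  23862
Fourth differences: 2520  2880  3240  3600  3960
Fifth differences: 360  360  360  360
Constant fifth difference = 360, so extend:
3960 + 360 = 4320;  23862 + 4320 = 28182;  104180 + 28182 = 132362;  368276 + 132362 = 500638;  1118000 + 500638 = 1618638
4320 + 360 = 4680;  28182 + 4680 = 32862;  132362 + 32862 = 165224;  500638 + 165224 = 665862;  1618638 + 665862 = 2284500
4680 + 360 = 5040;  32862 + 5040 = 37902;  165224 + 37902 = 203126;  665862 + 203126 = 868988;  2284500 + 868988 = 3153488
5040 + 360 = 5400;  37902 + 5400 = 43302;  203126 + 43302 = 246428;  868988 + 246428 = 1115416;  3153488 + 1115416 = 4268904
5400 + 360 = 5760;  43302 + 5760 = 49062;  246428 + 49062 = 295490;  1115416 + 295490 = 1410906;  4268904 + 1410906 = 5679810

5679810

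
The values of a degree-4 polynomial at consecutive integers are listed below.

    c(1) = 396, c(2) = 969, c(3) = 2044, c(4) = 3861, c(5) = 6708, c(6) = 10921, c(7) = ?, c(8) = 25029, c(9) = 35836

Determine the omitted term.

Using the first 6 terms:
Δ: 573, 1075, 1817, 2847, 4213
Δ²: 502, 742, 1030, 1366
Δ³: 240, 288, 336
Δ⁴: 48, 48
Constant fourth difference = 48.
Extend forward: 336 + 48 = 384;  1366 + 384 = 1750;  4213 + 1750 = 5963;  10921 + 5963 = 16884

16884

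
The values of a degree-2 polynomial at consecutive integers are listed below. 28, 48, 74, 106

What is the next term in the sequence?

144

D1: 20, 26, 32
D2: 6, 6
Constant second difference = 6, so extend:
32 + 6 = 38;  106 + 38 = 144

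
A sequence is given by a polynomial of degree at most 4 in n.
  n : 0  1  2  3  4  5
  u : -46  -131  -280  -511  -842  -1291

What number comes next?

-1876

D1: -85 , -149 , -231 , -331 , -449
D2: -64 , -82 , -100 , -118
D3: -18 , -18 , -18
Constant third difference = -18, so extend:
-118 − 18 = -136;  -449 − 136 = -585;  -1291 − 585 = -1876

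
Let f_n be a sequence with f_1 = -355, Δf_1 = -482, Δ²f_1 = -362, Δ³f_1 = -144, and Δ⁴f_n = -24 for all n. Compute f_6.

Build the table forward from the leading diagonal:
Δ⁴: -24  -24  -24  -24  -24  -24
Δ³: -144  -168  -192  -216  -240  -264
Δ²: -362  -506  -674  -866  -1082  -1322
Δ: -482  -844  -1350  -2024  -2890  -3972
f: -355  -837  -1681  -3031  -5055  -7945

-7945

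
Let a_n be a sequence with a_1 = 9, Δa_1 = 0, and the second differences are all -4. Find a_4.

-3

Build the table forward from the leading diagonal:
Second differences: -4  -4  -4  -4
First differences: 0  -4  -8  -12
a: 9  9  5  -3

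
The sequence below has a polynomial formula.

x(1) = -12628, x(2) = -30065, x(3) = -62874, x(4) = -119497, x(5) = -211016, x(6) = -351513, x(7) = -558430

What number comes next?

Δ: -17437, -32809, -56623, -91519, -140497, -206917
Δ²: -15372, -23814, -34896, -48978, -66420
Δ³: -8442, -11082, -14082, -17442
Δ⁴: -2640, -3000, -3360
Δ⁵: -360, -360
Fifth differences constant at -360.
-3360 − 360 = -3720;  -17442 − 3720 = -21162;  -66420 − 21162 = -87582;  -206917 − 87582 = -294499;  -558430 − 294499 = -852929

-852929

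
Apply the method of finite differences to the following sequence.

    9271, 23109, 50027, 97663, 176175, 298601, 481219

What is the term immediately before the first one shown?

3035

First differences: 13838  26918  47636  78512  122426  182618
Second differences: 13080  20718  30876  43914  60192
Third differences: 7638  10158  13038  16278
Fourth differences: 2520  2880  3240
Fifth differences: 360  360
The fifth differences are constant at 360.
Work back: 2520 − 360 = 2160;  7638 − 2160 = 5478;  13080 − 5478 = 7602;  13838 − 7602 = 6236;  9271 − 6236 = 3035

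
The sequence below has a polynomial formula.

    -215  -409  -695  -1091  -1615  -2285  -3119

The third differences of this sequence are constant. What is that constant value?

Δ: -194, -286, -396, -524, -670, -834
Δ²: -92, -110, -128, -146, -164
Δ³: -18, -18, -18, -18

-18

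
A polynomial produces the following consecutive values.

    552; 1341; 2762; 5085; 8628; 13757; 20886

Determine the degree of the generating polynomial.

Δ: 789, 1421, 2323, 3543, 5129, 7129
Δ²: 632, 902, 1220, 1586, 2000
Δ³: 270, 318, 366, 414
Δ⁴: 48, 48, 48
The fourth differences are constant, so the polynomial has degree 4.

4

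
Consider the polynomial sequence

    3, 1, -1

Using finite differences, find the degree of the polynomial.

1

-2, -2
The first differences are constant, so the polynomial has degree 1.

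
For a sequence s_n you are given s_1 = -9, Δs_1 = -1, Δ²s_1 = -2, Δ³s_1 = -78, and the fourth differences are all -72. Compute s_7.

-2685

Build the table forward from the leading diagonal:
D4: -72, -72, -72, -72, -72, -72, -72
D3: -78, -150, -222, -294, -366, -438, -510
D2: -2, -80, -230, -452, -746, -1112, -1550
D1: -1, -3, -83, -313, -765, -1511, -2623
s: -9, -10, -13, -96, -409, -1174, -2685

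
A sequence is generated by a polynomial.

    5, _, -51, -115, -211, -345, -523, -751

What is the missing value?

Using the last 6 terms:
D1: -64  -96  -134  -178  -228
D2: -32  -38  -44  -50
D3: -6  -6  -6
Constant third difference = -6.
Extend backward: -32 + 6 = -26;  -64 + 26 = -38;  -51 + 38 = -13

-13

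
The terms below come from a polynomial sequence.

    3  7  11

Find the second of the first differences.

4

First differences: 4, 4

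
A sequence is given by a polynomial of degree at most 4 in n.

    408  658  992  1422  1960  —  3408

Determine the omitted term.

2618

Using the first 5 terms:
Δ: 250  334  430  538
Δ²: 84  96  108
Δ³: 12  12
Constant third difference = 12.
Extend forward: 108 + 12 = 120;  538 + 120 = 658;  1960 + 658 = 2618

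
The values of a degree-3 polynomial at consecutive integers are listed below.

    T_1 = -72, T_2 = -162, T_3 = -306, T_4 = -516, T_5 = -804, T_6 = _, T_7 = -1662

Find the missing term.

-1182

Using the first 5 terms:
First differences: -90  -144  -210  -288
Second differences: -54  -66  -78
Third differences: -12  -12
Constant third difference = -12.
Extend forward: -78 − 12 = -90;  -288 − 90 = -378;  -804 − 378 = -1182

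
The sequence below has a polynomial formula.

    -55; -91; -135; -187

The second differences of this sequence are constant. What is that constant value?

Δ: -36, -44, -52
Δ²: -8, -8

-8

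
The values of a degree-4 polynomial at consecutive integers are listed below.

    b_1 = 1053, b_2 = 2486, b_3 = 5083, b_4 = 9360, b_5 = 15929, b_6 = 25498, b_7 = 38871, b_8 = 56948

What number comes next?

80725

1433, 2597, 4277, 6569, 9569, 13373, 18077
1164, 1680, 2292, 3000, 3804, 4704
516, 612, 708, 804, 900
96, 96, 96, 96
The fourth differences are constant (96).
900 + 96 = 996;  4704 + 996 = 5700;  18077 + 5700 = 23777;  56948 + 23777 = 80725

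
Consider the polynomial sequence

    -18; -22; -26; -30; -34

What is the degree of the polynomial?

First differences: -4, -4, -4, -4
The first differences are constant, so the polynomial has degree 1.

1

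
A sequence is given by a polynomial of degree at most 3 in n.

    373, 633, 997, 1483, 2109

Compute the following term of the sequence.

First differences: 260  364  486  626
Second differences: 104  122  140
Third differences: 18  18
Third differences constant at 18.
140 + 18 = 158;  626 + 158 = 784;  2109 + 784 = 2893

2893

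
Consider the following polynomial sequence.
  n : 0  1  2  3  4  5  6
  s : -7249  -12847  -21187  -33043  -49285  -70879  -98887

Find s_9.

Δ: -5598  -8340  -11856  -16242  -21594  -28008
Δ²: -2742  -3516  -4386  -5352  -6414
Δ³: -774  -870  -966  -1062
Δ⁴: -96  -96  -96
The fourth differences are constant (-96).
-1062 − 96 = -1158;  -6414 − 1158 = -7572;  -28008 − 7572 = -35580;  -98887 − 35580 = -134467
-1158 − 96 = -1254;  -7572 − 1254 = -8826;  -35580 − 8826 = -44406;  -134467 − 44406 = -178873
-1254 − 96 = -1350;  -8826 − 1350 = -10176;  -44406 − 10176 = -54582;  -178873 − 54582 = -233455

-233455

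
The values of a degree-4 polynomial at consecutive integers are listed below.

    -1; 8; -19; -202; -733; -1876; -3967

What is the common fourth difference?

D1: 9, -27, -183, -531, -1143, -2091
D2: -36, -156, -348, -612, -948
D3: -120, -192, -264, -336
D4: -72, -72, -72

-72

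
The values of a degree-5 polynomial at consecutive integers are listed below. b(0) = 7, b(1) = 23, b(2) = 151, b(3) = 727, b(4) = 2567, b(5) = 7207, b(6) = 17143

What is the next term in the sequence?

First differences: 16, 128, 576, 1840, 4640, 9936
Second differences: 112, 448, 1264, 2800, 5296
Third differences: 336, 816, 1536, 2496
Fourth differences: 480, 720, 960
Fifth differences: 240, 240
Constant fifth difference = 240, so extend:
960 + 240 = 1200;  2496 + 1200 = 3696;  5296 + 3696 = 8992;  9936 + 8992 = 18928;  17143 + 18928 = 36071

36071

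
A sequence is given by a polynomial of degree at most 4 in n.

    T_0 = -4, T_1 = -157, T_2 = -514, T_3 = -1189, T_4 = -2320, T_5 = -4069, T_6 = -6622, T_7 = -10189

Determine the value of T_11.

Δ: -153  -357  -675  -1131  -1749  -2553  -3567
Δ²: -204  -318  -456  -618  -804  -1014
Δ³: -114  -138  -162  -186  -210
Δ⁴: -24  -24  -24  -24
The fourth differences are constant (-24).
-210 − 24 = -234;  -1014 − 234 = -1248;  -3567 − 1248 = -4815;  -10189 − 4815 = -15004
-234 − 24 = -258;  -1248 − 258 = -1506;  -4815 − 1506 = -6321;  -15004 − 6321 = -21325
-258 − 24 = -282;  -1506 − 282 = -1788;  -6321 − 1788 = -8109;  -21325 − 8109 = -29434
-282 − 24 = -306;  -1788 − 306 = -2094;  -8109 − 2094 = -10203;  -29434 − 10203 = -39637

-39637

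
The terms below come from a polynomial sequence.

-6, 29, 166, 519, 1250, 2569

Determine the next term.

D1: 35, 137, 353, 731, 1319
D2: 102, 216, 378, 588
D3: 114, 162, 210
D4: 48, 48
Fourth differences constant at 48.
210 + 48 = 258;  588 + 258 = 846;  1319 + 846 = 2165;  2569 + 2165 = 4734

4734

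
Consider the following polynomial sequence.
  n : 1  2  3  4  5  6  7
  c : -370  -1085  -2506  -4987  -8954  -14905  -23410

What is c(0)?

D1: -715  -1421  -2481  -3967  -5951  -8505
D2: -706  -1060  -1486  -1984  -2554
D3: -354  -426  -498  -570
D4: -72  -72  -72
The fourth differences are constant at -72.
Work back: -354 + 72 = -282;  -706 + 282 = -424;  -715 + 424 = -291;  -370 + 291 = -79

-79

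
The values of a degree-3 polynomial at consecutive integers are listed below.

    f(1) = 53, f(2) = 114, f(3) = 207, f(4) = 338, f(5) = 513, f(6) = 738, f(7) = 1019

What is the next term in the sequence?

1362

First differences: 61  93  131  175  225  281
Second differences: 32  38  44  50  56
Third differences: 6  6  6  6
The third differences are constant (6).
56 + 6 = 62;  281 + 62 = 343;  1019 + 343 = 1362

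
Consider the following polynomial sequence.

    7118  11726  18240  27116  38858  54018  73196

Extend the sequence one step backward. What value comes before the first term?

Δ: 4608, 6514, 8876, 11742, 15160, 19178
Δ²: 1906, 2362, 2866, 3418, 4018
Δ³: 456, 504, 552, 600
Δ⁴: 48, 48, 48
The fourth differences are constant at 48.
Work back: 456 − 48 = 408;  1906 − 408 = 1498;  4608 − 1498 = 3110;  7118 − 3110 = 4008

4008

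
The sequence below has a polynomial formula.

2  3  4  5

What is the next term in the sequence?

D1: 1 , 1 , 1
The first differences are constant (1).
5 + 1 = 6

6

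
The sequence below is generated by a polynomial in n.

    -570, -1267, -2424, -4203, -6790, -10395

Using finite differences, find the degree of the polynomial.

4

-697, -1157, -1779, -2587, -3605
-460, -622, -808, -1018
-162, -186, -210
-24, -24
The fourth differences are constant, so the polynomial has degree 4.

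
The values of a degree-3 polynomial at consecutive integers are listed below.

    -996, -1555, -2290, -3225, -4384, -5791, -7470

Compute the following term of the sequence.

-9445

-559, -735, -935, -1159, -1407, -1679
-176, -200, -224, -248, -272
-24, -24, -24, -24
The third differences are constant (-24).
-272 − 24 = -296;  -1679 − 296 = -1975;  -7470 − 1975 = -9445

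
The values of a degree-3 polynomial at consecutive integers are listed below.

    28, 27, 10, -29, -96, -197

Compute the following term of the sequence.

Δ: -1, -17, -39, -67, -101
Δ²: -16, -22, -28, -34
Δ³: -6, -6, -6
Third differences constant at -6.
-34 − 6 = -40;  -101 − 40 = -141;  -197 − 141 = -338

-338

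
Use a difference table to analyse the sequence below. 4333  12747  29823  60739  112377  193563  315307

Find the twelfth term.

8414 , 17076 , 30916 , 51638 , 81186 , 121744
8662 , 13840 , 20722 , 29548 , 40558
5178 , 6882 , 8826 , 11010
1704 , 1944 , 2184
240 , 240
The fifth differences are constant (240).
2184 + 240 = 2424;  11010 + 2424 = 13434;  40558 + 13434 = 53992;  121744 + 53992 = 175736;  315307 + 175736 = 491043
2424 + 240 = 2664;  13434 + 2664 = 16098;  53992 + 16098 = 70090;  175736 + 70090 = 245826;  491043 + 245826 = 736869
2664 + 240 = 2904;  16098 + 2904 = 19002;  70090 + 19002 = 89092;  245826 + 89092 = 334918;  736869 + 334918 = 1071787
2904 + 240 = 3144;  19002 + 3144 = 22146;  89092 + 22146 = 111238;  334918 + 111238 = 446156;  1071787 + 446156 = 1517943
3144 + 240 = 3384;  22146 + 3384 = 25530;  111238 + 25530 = 136768;  446156 + 136768 = 582924;  1517943 + 582924 = 2100867

2100867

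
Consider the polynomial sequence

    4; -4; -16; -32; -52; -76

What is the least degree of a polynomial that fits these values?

First differences: -8, -12, -16, -20, -24
Second differences: -4, -4, -4, -4
The second differences are constant, so the polynomial has degree 2.

2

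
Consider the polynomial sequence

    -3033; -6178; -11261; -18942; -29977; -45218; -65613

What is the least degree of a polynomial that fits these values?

4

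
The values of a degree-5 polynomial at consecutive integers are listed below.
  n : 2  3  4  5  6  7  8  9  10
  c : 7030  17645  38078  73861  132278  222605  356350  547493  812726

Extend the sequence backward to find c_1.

2213

Δ: 10615  20433  35783  58417  90327  133745  191143  265233
Δ²: 9818  15350  22634  31910  43418  57398  74090
Δ³: 5532  7284  9276  11508  13980  16692
Δ⁴: 1752  1992  2232  2472  2712
Δ⁵: 240  240  240  240
The fifth differences are constant at 240.
Work back: 1752 − 240 = 1512;  5532 − 1512 = 4020;  9818 − 4020 = 5798;  10615 − 5798 = 4817;  7030 − 4817 = 2213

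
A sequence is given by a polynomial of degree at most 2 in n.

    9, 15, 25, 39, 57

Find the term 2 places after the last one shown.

D1: 6  10  14  18
D2: 4  4  4
Constant second difference = 4, so extend:
18 + 4 = 22;  57 + 22 = 79
22 + 4 = 26;  79 + 26 = 105

105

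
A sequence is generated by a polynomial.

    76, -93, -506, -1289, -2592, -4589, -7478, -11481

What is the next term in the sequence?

-16844

First differences: -169  -413  -783  -1303  -1997  -2889  -4003
Second differences: -244  -370  -520  -694  -892  -1114
Third differences: -126  -150  -174  -198  -222
Fourth differences: -24  -24  -24  -24
The fourth differences are constant (-24).
-222 − 24 = -246;  -1114 − 246 = -1360;  -4003 − 1360 = -5363;  -11481 − 5363 = -16844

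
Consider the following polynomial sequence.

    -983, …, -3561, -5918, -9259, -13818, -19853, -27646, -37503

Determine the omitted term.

-1978

Using the last 7 terms:
Δ: -2357  -3341  -4559  -6035  -7793  -9857
Δ²: -984  -1218  -1476  -1758  -2064
Δ³: -234  -258  -282  -306
Δ⁴: -24  -24  -24
Constant fourth difference = -24.
Extend backward: -234 + 24 = -210;  -984 + 210 = -774;  -2357 + 774 = -1583;  -3561 + 1583 = -1978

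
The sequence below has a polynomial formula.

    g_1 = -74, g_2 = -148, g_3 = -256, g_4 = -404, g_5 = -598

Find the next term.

Δ: -74 , -108 , -148 , -194
Δ²: -34 , -40 , -46
Δ³: -6 , -6
Constant third difference = -6, so extend:
-46 − 6 = -52;  -194 − 52 = -246;  -598 − 246 = -844

-844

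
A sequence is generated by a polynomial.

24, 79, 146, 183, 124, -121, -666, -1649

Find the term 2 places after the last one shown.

Δ: 55, 67, 37, -59, -245, -545, -983
Δ²: 12, -30, -96, -186, -300, -438
Δ³: -42, -66, -90, -114, -138
Δ⁴: -24, -24, -24, -24
Fourth differences constant at -24.
-138 − 24 = -162;  -438 − 162 = -600;  -983 − 600 = -1583;  -1649 − 1583 = -3232
-162 − 24 = -186;  -600 − 186 = -786;  -1583 − 786 = -2369;  -3232 − 2369 = -5601

-5601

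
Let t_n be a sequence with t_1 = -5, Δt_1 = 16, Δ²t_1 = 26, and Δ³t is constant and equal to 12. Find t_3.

Build the table forward from the leading diagonal:
D3: 12, 12, 12
D2: 26, 38, 50
D1: 16, 42, 80
t: -5, 11, 53

53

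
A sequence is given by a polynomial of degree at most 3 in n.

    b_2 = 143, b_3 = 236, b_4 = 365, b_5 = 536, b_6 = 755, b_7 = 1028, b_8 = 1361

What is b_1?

First differences: 93  129  171  219  273  333
Second differences: 36  42  48  54  60
Third differences: 6  6  6  6
The third differences are constant at 6.
Work back: 36 − 6 = 30;  93 − 30 = 63;  143 − 63 = 80

80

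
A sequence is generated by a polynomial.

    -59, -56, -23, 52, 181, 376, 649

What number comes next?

Δ: 3, 33, 75, 129, 195, 273
Δ²: 30, 42, 54, 66, 78
Δ³: 12, 12, 12, 12
The third differences are constant (12).
78 + 12 = 90;  273 + 90 = 363;  649 + 363 = 1012

1012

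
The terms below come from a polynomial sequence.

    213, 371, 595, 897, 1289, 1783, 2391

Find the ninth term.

3997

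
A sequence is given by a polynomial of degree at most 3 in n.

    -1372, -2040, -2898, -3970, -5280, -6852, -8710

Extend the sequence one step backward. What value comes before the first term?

-870

-668, -858, -1072, -1310, -1572, -1858
-190, -214, -238, -262, -286
-24, -24, -24, -24
The third differences are constant at -24.
Work back: -190 + 24 = -166;  -668 + 166 = -502;  -1372 + 502 = -870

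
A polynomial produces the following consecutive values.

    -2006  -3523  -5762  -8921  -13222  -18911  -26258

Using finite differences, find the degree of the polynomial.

4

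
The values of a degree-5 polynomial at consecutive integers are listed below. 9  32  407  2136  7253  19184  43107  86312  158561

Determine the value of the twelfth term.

691832

23, 375, 1729, 5117, 11931, 23923, 43205, 72249
352, 1354, 3388, 6814, 11992, 19282, 29044
1002, 2034, 3426, 5178, 7290, 9762
1032, 1392, 1752, 2112, 2472
360, 360, 360, 360
Constant fifth difference = 360, so extend:
2472 + 360 = 2832;  9762 + 2832 = 12594;  29044 + 12594 = 41638;  72249 + 41638 = 113887;  158561 + 113887 = 272448
2832 + 360 = 3192;  12594 + 3192 = 15786;  41638 + 15786 = 57424;  113887 + 57424 = 171311;  272448 + 171311 = 443759
3192 + 360 = 3552;  15786 + 3552 = 19338;  57424 + 19338 = 76762;  171311 + 76762 = 248073;  443759 + 248073 = 691832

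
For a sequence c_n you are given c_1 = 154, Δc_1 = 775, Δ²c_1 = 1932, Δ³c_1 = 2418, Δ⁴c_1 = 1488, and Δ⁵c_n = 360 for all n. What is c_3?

3636

Build the table forward from the leading diagonal:
Δ⁵: 360, 360, 360
Δ⁴: 1488, 1848, 2208
Δ³: 2418, 3906, 5754
Δ²: 1932, 4350, 8256
Δ: 775, 2707, 7057
c: 154, 929, 3636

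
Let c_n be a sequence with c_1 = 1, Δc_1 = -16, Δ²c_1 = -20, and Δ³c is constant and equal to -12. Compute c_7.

-635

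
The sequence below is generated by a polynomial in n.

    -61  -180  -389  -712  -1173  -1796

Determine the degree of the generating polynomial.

3

First differences: -119, -209, -323, -461, -623
Second differences: -90, -114, -138, -162
Third differences: -24, -24, -24
The third differences are constant, so the polynomial has degree 3.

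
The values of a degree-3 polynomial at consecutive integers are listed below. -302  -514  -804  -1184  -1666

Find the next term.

-2262

Δ: -212 , -290 , -380 , -482
Δ²: -78 , -90 , -102
Δ³: -12 , -12
The third differences are constant (-12).
-102 − 12 = -114;  -482 − 114 = -596;  -1666 − 596 = -2262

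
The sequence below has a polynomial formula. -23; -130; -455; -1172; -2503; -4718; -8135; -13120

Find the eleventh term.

-41863

Δ: -107  -325  -717  -1331  -2215  -3417  -4985
Δ²: -218  -392  -614  -884  -1202  -1568
Δ³: -174  -222  -270  -318  -366
Δ⁴: -48  -48  -48  -48
Constant fourth difference = -48, so extend:
-366 − 48 = -414;  -1568 − 414 = -1982;  -4985 − 1982 = -6967;  -13120 − 6967 = -20087
-414 − 48 = -462;  -1982 − 462 = -2444;  -6967 − 2444 = -9411;  -20087 − 9411 = -29498
-462 − 48 = -510;  -2444 − 510 = -2954;  -9411 − 2954 = -12365;  -29498 − 12365 = -41863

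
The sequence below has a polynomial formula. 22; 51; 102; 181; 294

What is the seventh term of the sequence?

D1: 29  51  79  113
D2: 22  28  34
D3: 6  6
The third differences are constant (6).
34 + 6 = 40;  113 + 40 = 153;  294 + 153 = 447
40 + 6 = 46;  153 + 46 = 199;  447 + 199 = 646

646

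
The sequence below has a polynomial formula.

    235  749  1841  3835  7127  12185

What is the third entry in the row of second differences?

Δ: 514, 1092, 1994, 3292, 5058
Δ²: 578, 902, 1298, 1766
Δ³: 324, 396, 468
Δ⁴: 72, 72

1298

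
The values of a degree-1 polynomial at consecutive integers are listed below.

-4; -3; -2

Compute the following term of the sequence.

-1

1  1
The first differences are constant (1).
-2 + 1 = -1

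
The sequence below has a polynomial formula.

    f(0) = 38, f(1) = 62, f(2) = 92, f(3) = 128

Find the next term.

24  30  36
6  6
Constant second difference = 6, so extend:
36 + 6 = 42;  128 + 42 = 170

170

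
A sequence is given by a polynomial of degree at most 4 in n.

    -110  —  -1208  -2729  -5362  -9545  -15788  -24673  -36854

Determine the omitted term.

Using the last 7 terms:
Δ: -1521, -2633, -4183, -6243, -8885, -12181
Δ²: -1112, -1550, -2060, -2642, -3296
Δ³: -438, -510, -582, -654
Δ⁴: -72, -72, -72
Constant fourth difference = -72.
Extend backward: -438 + 72 = -366;  -1112 + 366 = -746;  -1521 + 746 = -775;  -1208 + 775 = -433

-433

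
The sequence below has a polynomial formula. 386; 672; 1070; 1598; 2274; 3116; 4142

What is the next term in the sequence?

5370

Δ: 286, 398, 528, 676, 842, 1026
Δ²: 112, 130, 148, 166, 184
Δ³: 18, 18, 18, 18
Constant third difference = 18, so extend:
184 + 18 = 202;  1026 + 202 = 1228;  4142 + 1228 = 5370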